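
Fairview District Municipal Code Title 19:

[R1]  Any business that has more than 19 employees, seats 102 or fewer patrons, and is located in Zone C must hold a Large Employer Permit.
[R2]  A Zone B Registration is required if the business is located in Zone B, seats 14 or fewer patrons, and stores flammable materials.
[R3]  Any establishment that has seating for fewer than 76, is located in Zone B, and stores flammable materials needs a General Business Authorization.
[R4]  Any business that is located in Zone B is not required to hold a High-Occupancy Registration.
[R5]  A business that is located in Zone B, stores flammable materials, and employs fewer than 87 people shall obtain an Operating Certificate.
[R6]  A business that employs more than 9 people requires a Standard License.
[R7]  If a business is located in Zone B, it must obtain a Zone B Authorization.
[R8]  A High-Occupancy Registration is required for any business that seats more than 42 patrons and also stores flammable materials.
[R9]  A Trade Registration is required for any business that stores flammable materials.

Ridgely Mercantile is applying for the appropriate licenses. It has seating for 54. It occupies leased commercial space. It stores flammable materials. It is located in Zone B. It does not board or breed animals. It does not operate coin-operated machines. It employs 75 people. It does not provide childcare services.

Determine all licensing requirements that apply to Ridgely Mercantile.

[R1] employees 75 > 19; seating 54 ≤ 102; is located in Zone B (not: is located in Zone C) → Large Employer Permit not required.
[R2] is located in Zone B; seating 54 > 14; stores flammable materials → Zone B Registration not required.
[R3] seating 54 < 76; is located in Zone B; stores flammable materials → General Business Authorization required.
[R4] is located in Zone B → exempt from High-Occupancy Registration.
[R5] is located in Zone B; stores flammable materials; employees 75 < 87 → Operating Certificate required.
[R6] employees 75 > 9 → Standard License required.
[R7] is located in Zone B → Zone B Authorization required.
[R8] seating 54 > 42; stores flammable materials → High-Occupancy Registration required.
[R9] stores flammable materials → Trade Registration required.

General Business Authorization, Operating Certificate, Standard License, Trade Registration, Zone B Authorization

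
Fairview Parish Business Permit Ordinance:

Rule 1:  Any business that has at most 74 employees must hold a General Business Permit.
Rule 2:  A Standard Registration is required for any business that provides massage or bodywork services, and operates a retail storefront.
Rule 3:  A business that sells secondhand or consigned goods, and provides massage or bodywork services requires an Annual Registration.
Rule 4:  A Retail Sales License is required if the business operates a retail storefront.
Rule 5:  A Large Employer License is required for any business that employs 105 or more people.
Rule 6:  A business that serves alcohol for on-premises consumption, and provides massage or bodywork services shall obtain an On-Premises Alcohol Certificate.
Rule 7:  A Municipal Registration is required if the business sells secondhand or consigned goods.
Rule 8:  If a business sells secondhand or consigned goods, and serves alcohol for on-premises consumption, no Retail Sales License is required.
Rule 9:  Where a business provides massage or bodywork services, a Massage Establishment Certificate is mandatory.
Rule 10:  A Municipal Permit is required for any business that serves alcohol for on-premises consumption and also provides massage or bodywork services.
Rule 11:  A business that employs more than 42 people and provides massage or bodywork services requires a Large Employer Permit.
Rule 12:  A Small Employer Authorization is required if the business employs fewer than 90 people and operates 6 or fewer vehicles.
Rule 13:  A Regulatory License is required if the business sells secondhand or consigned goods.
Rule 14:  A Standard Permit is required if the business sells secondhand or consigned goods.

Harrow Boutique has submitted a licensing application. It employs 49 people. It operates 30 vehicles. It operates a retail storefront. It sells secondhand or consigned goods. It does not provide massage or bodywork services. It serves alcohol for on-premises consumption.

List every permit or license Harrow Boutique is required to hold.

General Business Permit, Municipal Registration, Regulatory License, Standard Permit

Rule 1: employees 49 ≤ 74 → General Business Permit required.
Rule 2: does not provide massage or bodywork services; operates a retail storefront → Standard Registration not required.
Rule 3: sells secondhand or consigned goods; does not provide massage or bodywork services → Annual Registration not required.
Rule 4: operates a retail storefront → Retail Sales License required.
Rule 5: employees 49 < 105 → Large Employer License not required.
Rule 6: serves alcohol for on-premises consumption; does not provide massage or bodywork services → On-Premises Alcohol Certificate not required.
Rule 7: sells secondhand or consigned goods → Municipal Registration required.
Rule 8: sells secondhand or consigned goods; serves alcohol for on-premises consumption → exempt from Retail Sales License.
Rule 9: does not provide massage or bodywork services → Massage Establishment Certificate not required.
Rule 10: serves alcohol for on-premises consumption; does not provide massage or bodywork services → Municipal Permit not required.
Rule 11: employees 49 > 42; does not provide massage or bodywork services → Large Employer Permit not required.
Rule 12: employees 49 < 90; vehicles 30 > 6 → Small Employer Authorization not required.
Rule 13: sells secondhand or consigned goods → Regulatory License required.
Rule 14: sells secondhand or consigned goods → Standard Permit required.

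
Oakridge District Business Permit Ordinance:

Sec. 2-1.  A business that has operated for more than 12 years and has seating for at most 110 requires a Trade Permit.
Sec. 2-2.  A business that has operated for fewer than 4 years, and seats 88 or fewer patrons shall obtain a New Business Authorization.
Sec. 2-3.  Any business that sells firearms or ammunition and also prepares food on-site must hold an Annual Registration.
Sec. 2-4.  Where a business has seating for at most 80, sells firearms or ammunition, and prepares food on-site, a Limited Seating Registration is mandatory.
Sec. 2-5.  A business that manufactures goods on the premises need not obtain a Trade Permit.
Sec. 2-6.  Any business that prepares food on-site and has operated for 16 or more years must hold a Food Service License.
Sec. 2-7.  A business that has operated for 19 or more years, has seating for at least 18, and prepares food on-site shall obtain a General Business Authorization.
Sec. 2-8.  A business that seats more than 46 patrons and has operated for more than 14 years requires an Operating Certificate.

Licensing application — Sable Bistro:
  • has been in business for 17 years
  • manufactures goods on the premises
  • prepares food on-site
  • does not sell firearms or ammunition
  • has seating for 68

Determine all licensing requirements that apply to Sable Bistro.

Sec. 2-1. years in business 17 > 12; seating 68 ≤ 110 → Trade Permit required.
Sec. 2-2. years in business 17 ≥ 4; seating 68 ≤ 88 → New Business Authorization not required.
Sec. 2-3. does not sell firearms or ammunition; prepares food on-site → Annual Registration not required.
Sec. 2-4. seating 68 ≤ 80; does not sell firearms or ammunition; prepares food on-site → Limited Seating Registration not required.
Sec. 2-5. manufactures goods on the premises → exempt from Trade Permit.
Sec. 2-6. prepares food on-site; years in business 17 ≥ 16 → Food Service License required.
Sec. 2-7. years in business 17 < 19; seating 68 ≥ 18; prepares food on-site → General Business Authorization not required.
Sec. 2-8. seating 68 > 46; years in business 17 > 14 → Operating Certificate required.

Food Service License, Operating Certificate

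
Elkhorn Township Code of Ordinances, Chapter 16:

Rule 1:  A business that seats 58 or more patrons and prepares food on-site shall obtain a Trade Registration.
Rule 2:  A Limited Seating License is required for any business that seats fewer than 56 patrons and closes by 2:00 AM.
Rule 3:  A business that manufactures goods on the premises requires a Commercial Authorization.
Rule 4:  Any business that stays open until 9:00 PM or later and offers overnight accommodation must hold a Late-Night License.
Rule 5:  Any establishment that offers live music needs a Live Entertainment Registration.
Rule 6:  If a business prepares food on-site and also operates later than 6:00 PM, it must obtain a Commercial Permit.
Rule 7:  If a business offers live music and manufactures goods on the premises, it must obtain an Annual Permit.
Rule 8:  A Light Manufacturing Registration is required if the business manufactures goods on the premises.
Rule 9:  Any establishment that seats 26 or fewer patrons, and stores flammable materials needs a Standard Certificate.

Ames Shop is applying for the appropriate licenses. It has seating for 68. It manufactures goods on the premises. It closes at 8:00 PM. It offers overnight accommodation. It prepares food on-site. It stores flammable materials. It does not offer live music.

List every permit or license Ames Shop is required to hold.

Rule 1: seating 68 ≥ 58; prepares food on-site → Trade Registration required.
Rule 2: seating 68 ≥ 56; closes 8:00 PM, at/before 2:00 AM → Limited Seating License not required.
Rule 3: manufactures goods on the premises → Commercial Authorization required.
Rule 4: closes 8:00 PM, at/before 9:00 PM; offers overnight accommodation → Late-Night License not required.
Rule 5: does not offer live music → Live Entertainment Registration not required.
Rule 6: prepares food on-site; closes 8:00 PM, after 6:00 PM → Commercial Permit required.
Rule 7: does not offer live music; manufactures goods on the premises → Annual Permit not required.
Rule 8: manufactures goods on the premises → Light Manufacturing Registration required.
Rule 9: seating 68 > 26; stores flammable materials → Standard Certificate not required.

Commercial Authorization, Commercial Permit, Light Manufacturing Registration, Trade Registration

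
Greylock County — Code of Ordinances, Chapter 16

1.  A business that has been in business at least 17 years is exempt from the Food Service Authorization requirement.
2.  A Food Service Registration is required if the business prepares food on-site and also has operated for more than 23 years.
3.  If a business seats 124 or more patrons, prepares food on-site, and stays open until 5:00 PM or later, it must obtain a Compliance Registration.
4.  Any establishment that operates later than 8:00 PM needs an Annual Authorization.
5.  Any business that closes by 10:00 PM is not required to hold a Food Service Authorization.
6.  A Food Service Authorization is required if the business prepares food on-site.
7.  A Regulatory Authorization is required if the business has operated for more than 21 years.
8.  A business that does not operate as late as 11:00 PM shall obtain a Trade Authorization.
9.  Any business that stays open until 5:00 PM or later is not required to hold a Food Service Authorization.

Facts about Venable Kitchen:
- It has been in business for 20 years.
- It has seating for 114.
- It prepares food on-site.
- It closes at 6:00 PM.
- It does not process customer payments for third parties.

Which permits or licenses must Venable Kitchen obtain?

Trade Authorization

1. years in business 20 ≥ 17 → exempt from Food Service Authorization.
2. prepares food on-site; years in business 20 ≤ 23 → Food Service Registration not required.
3. seating 114 < 124; prepares food on-site; closes 6:00 PM, after 5:00 PM → Compliance Registration not required.
4. closes 6:00 PM, at/before 8:00 PM → Annual Authorization not required.
5. closes 6:00 PM, at/before 10:00 PM → exempt from Food Service Authorization.
6. prepares food on-site → Food Service Authorization required.
7. years in business 20 ≤ 21 → Regulatory Authorization not required.
8. closes 6:00 PM, at/before 11:00 PM → Trade Authorization required.
9. closes 6:00 PM, after 5:00 PM → exempt from Food Service Authorization.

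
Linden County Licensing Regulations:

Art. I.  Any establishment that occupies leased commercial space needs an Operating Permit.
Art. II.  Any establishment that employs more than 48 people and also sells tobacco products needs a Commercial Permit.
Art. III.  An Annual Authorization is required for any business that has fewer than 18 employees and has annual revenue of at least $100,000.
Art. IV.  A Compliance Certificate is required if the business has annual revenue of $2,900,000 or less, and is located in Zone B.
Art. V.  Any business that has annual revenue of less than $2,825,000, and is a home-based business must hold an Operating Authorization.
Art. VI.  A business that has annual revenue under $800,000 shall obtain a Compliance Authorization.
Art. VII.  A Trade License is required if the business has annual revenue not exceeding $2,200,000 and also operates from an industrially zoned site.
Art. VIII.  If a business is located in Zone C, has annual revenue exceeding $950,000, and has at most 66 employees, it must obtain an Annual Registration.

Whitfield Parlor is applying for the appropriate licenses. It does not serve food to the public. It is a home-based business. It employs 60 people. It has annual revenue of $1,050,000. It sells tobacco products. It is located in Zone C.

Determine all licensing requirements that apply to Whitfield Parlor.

Art. I. is a home-based business (not: occupies leased commercial space) → Operating Permit not required.
Art. II. employees 60 > 48; sells tobacco products → Commercial Permit required.
Art. III. employees 60 ≥ 18; revenue $1,050,000 ≥ $100,000 → Annual Authorization not required.
Art. IV. revenue $1,050,000 ≤ $2,900,000; is located in Zone C (not: is located in Zone B) → Compliance Certificate not required.
Art. V. revenue $1,050,000 < $2,825,000; is a home-based business → Operating Authorization required.
Art. VI. revenue $1,050,000 ≥ $800,000 → Compliance Authorization not required.
Art. VII. revenue $1,050,000 ≤ $2,200,000; is a home-based business (not: operates from an industrially zoned site) → Trade License not required.
Art. VIII. is located in Zone C; revenue $1,050,000 > $950,000; employees 60 ≤ 66 → Annual Registration required.

Annual Registration, Commercial Permit, Operating Authorization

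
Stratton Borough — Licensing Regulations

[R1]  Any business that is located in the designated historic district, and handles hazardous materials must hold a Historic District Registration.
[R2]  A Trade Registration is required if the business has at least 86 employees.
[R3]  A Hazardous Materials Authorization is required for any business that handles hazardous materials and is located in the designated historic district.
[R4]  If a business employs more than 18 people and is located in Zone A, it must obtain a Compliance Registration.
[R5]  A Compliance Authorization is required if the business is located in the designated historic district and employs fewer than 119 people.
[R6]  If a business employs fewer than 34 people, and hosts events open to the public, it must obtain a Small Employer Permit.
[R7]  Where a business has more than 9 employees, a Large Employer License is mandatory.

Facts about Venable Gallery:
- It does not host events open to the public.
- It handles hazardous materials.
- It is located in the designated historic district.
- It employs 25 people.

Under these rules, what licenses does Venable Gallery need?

Compliance Authorization, Hazardous Materials Authorization, Historic District Registration, Large Employer License

[R1] is located in the designated historic district; handles hazardous materials → Historic District Registration required.
[R2] employees 25 < 86 → Trade Registration not required.
[R3] handles hazardous materials; is located in the designated historic district → Hazardous Materials Authorization required.
[R4] employees 25 > 18; is located in the designated historic district (not: is located in Zone A) → Compliance Registration not required.
[R5] is located in the designated historic district; employees 25 < 119 → Compliance Authorization required.
[R6] employees 25 < 34; does not host events open to the public → Small Employer Permit not required.
[R7] employees 25 > 9 → Large Employer License required.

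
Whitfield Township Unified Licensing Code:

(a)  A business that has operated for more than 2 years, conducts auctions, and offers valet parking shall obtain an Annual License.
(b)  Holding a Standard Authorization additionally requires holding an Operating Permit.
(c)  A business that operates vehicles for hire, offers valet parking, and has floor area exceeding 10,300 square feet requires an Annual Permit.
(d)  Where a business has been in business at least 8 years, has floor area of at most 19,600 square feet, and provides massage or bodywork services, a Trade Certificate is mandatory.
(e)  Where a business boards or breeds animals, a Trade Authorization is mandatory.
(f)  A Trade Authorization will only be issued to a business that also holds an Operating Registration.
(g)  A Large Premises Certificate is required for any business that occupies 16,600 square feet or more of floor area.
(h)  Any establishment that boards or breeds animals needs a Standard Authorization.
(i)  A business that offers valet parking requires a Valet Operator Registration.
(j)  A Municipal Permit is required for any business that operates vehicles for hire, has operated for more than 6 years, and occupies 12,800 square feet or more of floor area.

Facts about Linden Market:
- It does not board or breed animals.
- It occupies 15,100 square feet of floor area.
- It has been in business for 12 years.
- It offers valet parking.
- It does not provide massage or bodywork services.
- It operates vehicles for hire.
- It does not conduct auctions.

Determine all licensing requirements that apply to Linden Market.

(a) years in business 12 > 2; does not conduct auctions; offers valet parking → Annual License not required.
(b) Standard Authorization is not required → no effect.
(c) operates vehicles for hire; offers valet parking; floor area 15,100 square feet > 10,300 square feet → Annual Permit required.
(d) years in business 12 ≥ 8; floor area 15,100 square feet ≤ 19,600 square feet; does not provide massage or bodywork services → Trade Certificate not required.
(e) does not board or breed animals → Trade Authorization not required.
(f) Trade Authorization is not required → no effect.
(g) floor area 15,100 square feet < 16,600 square feet → Large Premises Certificate not required.
(h) does not board or breed animals → Standard Authorization not required.
(i) offers valet parking → Valet Operator Registration required.
(j) operates vehicles for hire; years in business 12 > 6; floor area 15,100 square feet ≥ 12,800 square feet → Municipal Permit required.

Annual Permit, Municipal Permit, Valet Operator Registration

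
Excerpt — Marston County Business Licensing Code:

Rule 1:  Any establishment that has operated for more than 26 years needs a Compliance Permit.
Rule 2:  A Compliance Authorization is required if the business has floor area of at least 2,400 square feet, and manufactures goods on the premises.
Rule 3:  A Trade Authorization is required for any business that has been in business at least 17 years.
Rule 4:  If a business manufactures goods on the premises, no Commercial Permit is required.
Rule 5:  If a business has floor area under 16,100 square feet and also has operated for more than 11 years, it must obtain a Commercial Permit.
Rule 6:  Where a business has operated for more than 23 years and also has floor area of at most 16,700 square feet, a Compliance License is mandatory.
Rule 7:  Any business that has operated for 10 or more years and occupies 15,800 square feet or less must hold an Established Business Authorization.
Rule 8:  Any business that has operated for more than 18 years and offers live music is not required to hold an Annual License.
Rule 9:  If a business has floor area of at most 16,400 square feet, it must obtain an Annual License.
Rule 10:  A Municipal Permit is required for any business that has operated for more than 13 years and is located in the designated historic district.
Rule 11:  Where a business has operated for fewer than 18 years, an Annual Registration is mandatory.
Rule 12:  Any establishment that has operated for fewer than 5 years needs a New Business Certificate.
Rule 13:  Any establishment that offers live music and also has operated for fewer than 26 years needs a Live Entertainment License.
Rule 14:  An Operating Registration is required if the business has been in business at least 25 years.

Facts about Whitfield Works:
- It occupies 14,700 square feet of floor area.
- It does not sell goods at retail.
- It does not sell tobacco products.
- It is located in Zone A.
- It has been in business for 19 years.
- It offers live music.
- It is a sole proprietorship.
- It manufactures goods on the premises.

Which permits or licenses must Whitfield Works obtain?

Compliance Authorization, Established Business Authorization, Live Entertainment License, Trade Authorization

Rule 1: years in business 19 ≤ 26 → Compliance Permit not required.
Rule 2: floor area 14,700 square feet ≥ 2,400 square feet; manufactures goods on the premises → Compliance Authorization required.
Rule 3: years in business 19 ≥ 17 → Trade Authorization required.
Rule 4: manufactures goods on the premises → exempt from Commercial Permit.
Rule 5: floor area 14,700 square feet < 16,100 square feet; years in business 19 > 11 → Commercial Permit required.
Rule 6: years in business 19 ≤ 23; floor area 14,700 square feet ≤ 16,700 square feet → Compliance License not required.
Rule 7: years in business 19 ≥ 10; floor area 14,700 square feet ≤ 15,800 square feet → Established Business Authorization required.
Rule 8: years in business 19 > 18; offers live music → exempt from Annual License.
Rule 9: floor area 14,700 square feet ≤ 16,400 square feet → Annual License required.
Rule 10: years in business 19 > 13; is located in Zone A (not: is located in the designated historic district) → Municipal Permit not required.
Rule 11: years in business 19 ≥ 18 → Annual Registration not required.
Rule 12: years in business 19 ≥ 5 → New Business Certificate not required.
Rule 13: offers live music; years in business 19 < 26 → Live Entertainment License required.
Rule 14: years in business 19 < 25 → Operating Registration not required.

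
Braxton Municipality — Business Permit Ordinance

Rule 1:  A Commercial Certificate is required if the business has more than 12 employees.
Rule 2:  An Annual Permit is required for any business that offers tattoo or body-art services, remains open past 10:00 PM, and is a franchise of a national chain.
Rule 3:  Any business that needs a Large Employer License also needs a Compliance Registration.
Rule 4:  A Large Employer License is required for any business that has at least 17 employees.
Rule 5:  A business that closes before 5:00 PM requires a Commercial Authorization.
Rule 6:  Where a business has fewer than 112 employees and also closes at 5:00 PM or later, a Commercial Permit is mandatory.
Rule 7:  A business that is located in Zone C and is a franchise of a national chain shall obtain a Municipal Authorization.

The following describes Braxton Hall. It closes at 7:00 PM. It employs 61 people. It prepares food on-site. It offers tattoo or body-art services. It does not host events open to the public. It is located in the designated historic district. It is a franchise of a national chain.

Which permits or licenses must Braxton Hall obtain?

Rule 1: employees 61 > 12 → Commercial Certificate required.
Rule 2: offers tattoo or body-art services; closes 7:00 PM, at/before 10:00 PM; is a franchise of a national chain → Annual Permit not required.
Rule 3: Large Employer License is required → Compliance Registration also required.
Rule 4: employees 61 ≥ 17 → Large Employer License required.
Rule 5: closes 7:00 PM, after 5:00 PM → Commercial Authorization not required.
Rule 6: employees 61 < 112; closes 7:00 PM, after 5:00 PM → Commercial Permit required.
Rule 7: is located in the designated historic district (not: is located in Zone C); is a franchise of a national chain → Municipal Authorization not required.

Commercial Certificate, Commercial Permit, Compliance Registration, Large Employer License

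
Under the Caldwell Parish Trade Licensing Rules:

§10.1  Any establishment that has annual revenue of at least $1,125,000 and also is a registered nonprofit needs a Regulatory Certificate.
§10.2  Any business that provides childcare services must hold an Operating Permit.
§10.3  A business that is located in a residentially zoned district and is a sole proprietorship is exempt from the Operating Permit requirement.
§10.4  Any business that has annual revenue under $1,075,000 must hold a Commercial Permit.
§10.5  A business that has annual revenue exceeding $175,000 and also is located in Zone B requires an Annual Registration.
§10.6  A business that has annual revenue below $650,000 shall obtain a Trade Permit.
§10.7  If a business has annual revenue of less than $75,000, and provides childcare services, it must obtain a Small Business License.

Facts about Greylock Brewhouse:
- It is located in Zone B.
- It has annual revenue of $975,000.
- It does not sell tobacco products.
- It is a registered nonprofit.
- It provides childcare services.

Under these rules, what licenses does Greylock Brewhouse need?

Annual Registration, Commercial Permit, Operating Permit

§10.1 revenue $975,000 < $1,125,000; is a registered nonprofit → Regulatory Certificate not required.
§10.2 provides childcare services → Operating Permit required.
§10.3 is located in Zone B (not: is located in a residentially zoned district); is a registered nonprofit (not: is a sole proprietorship) → Operating Permit exemption does not apply.
§10.4 revenue $975,000 < $1,075,000 → Commercial Permit required.
§10.5 revenue $975,000 > $175,000; is located in Zone B → Annual Registration required.
§10.6 revenue $975,000 ≥ $650,000 → Trade Permit not required.
§10.7 revenue $975,000 ≥ $75,000; provides childcare services → Small Business License not required.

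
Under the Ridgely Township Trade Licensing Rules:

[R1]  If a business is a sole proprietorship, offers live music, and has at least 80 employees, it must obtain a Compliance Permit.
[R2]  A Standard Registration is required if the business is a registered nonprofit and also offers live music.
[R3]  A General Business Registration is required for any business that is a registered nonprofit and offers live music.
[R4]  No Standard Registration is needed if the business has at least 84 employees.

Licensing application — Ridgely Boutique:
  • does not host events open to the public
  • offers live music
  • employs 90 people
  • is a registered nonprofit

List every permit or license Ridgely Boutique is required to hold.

General Business Registration

[R1] is a registered nonprofit (not: is a sole proprietorship); offers live music; employees 90 ≥ 80 → Compliance Permit not required.
[R2] is a registered nonprofit; offers live music → Standard Registration required.
[R3] is a registered nonprofit; offers live music → General Business Registration required.
[R4] employees 90 ≥ 84 → exempt from Standard Registration.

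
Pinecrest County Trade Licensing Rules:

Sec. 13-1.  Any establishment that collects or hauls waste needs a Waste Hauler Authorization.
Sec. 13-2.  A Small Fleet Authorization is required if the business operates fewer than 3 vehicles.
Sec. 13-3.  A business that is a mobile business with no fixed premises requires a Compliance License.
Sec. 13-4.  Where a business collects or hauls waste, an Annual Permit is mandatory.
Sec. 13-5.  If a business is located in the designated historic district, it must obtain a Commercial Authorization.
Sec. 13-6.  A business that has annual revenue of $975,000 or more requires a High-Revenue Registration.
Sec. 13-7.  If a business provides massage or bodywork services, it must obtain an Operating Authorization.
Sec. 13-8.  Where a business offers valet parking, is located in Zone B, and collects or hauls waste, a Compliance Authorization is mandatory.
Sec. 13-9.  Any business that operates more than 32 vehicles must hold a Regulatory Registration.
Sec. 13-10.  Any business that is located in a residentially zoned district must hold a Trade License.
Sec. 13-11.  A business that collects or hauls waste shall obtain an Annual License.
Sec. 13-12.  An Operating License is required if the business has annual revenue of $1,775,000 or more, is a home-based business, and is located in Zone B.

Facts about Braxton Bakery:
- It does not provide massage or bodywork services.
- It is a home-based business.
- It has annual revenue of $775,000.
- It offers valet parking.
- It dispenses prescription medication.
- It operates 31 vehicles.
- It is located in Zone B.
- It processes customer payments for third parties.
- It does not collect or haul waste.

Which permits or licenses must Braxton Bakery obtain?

Sec. 13-1. does not collect or haul waste → Waste Hauler Authorization not required.
Sec. 13-2. vehicles 31 ≥ 3 → Small Fleet Authorization not required.
Sec. 13-3. is a home-based business (not: is a mobile business with no fixed premises) → Compliance License not required.
Sec. 13-4. does not collect or haul waste → Annual Permit not required.
Sec. 13-5. is located in Zone B (not: is located in the designated historic district) → Commercial Authorization not required.
Sec. 13-6. revenue $775,000 < $975,000 → High-Revenue Registration not required.
Sec. 13-7. does not provide massage or bodywork services → Operating Authorization not required.
Sec. 13-8. offers valet parking; is located in Zone B; does not collect or haul waste → Compliance Authorization not required.
Sec. 13-9. vehicles 31 ≤ 32 → Regulatory Registration not required.
Sec. 13-10. is located in Zone B (not: is located in a residentially zoned district) → Trade License not required.
Sec. 13-11. does not collect or haul waste → Annual License not required.
Sec. 13-12. revenue $775,000 < $1,775,000; is a home-based business; is located in Zone B → Operating License not required.

None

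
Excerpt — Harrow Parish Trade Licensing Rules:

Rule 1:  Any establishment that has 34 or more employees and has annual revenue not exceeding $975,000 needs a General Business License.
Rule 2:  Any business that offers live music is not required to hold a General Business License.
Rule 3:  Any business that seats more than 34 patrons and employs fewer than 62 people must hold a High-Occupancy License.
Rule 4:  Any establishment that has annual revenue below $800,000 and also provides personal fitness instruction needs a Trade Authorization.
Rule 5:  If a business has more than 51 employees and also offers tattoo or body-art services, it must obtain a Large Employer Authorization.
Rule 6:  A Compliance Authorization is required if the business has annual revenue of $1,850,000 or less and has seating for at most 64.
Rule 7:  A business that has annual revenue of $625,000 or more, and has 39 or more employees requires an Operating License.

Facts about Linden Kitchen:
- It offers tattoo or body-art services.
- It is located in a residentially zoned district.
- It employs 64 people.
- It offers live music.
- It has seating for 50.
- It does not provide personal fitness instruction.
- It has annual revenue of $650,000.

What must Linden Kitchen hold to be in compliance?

Rule 1: employees 64 ≥ 34; revenue $650,000 ≤ $975,000 → General Business License required.
Rule 2: offers live music → exempt from General Business License.
Rule 3: seating 50 > 34; employees 64 ≥ 62 → High-Occupancy License not required.
Rule 4: revenue $650,000 < $800,000; does not provide personal fitness instruction → Trade Authorization not required.
Rule 5: employees 64 > 51; offers tattoo or body-art services → Large Employer Authorization required.
Rule 6: revenue $650,000 ≤ $1,850,000; seating 50 ≤ 64 → Compliance Authorization required.
Rule 7: revenue $650,000 ≥ $625,000; employees 64 ≥ 39 → Operating License required.

Compliance Authorization, Large Employer Authorization, Operating License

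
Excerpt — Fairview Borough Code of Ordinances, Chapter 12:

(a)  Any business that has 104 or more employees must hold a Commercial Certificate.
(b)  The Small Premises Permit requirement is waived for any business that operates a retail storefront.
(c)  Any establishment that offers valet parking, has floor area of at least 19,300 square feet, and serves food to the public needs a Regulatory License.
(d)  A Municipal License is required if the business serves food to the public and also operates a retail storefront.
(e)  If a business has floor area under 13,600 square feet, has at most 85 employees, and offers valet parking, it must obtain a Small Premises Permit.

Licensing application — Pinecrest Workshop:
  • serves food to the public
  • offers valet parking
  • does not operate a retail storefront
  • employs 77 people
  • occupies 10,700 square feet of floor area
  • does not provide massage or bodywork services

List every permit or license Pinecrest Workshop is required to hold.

(a) employees 77 < 104 → Commercial Certificate not required.
(b) does not operate a retail storefront → Small Premises Permit exemption does not apply.
(c) offers valet parking; floor area 10,700 square feet < 19,300 square feet; serves food to the public → Regulatory License not required.
(d) serves food to the public; does not operate a retail storefront → Municipal License not required.
(e) floor area 10,700 square feet < 13,600 square feet; employees 77 ≤ 85; offers valet parking → Small Premises Permit required.

Small Premises Permit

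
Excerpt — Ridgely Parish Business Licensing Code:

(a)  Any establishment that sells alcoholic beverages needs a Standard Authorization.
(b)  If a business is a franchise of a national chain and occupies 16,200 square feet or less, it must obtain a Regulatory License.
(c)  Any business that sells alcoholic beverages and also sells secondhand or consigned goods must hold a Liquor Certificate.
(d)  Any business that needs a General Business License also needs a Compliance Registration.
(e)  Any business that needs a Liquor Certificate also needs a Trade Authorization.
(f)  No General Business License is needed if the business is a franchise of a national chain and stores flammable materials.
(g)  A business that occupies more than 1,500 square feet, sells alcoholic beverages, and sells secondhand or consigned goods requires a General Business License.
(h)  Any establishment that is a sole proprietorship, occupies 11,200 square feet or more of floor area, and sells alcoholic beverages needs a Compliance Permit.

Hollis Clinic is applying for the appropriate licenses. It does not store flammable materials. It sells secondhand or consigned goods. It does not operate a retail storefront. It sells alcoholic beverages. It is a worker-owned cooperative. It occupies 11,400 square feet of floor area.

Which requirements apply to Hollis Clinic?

(a) sells alcoholic beverages → Standard Authorization required.
(b) is a worker-owned cooperative (not: is a franchise of a national chain); floor area 11,400 square feet ≤ 16,200 square feet → Regulatory License not required.
(c) sells alcoholic beverages; sells secondhand or consigned goods → Liquor Certificate required.
(d) General Business License is required → Compliance Registration also required.
(e) Liquor Certificate is required → Trade Authorization also required.
(f) is a worker-owned cooperative (not: is a franchise of a national chain); does not store flammable materials → General Business License exemption does not apply.
(g) floor area 11,400 square feet > 1,500 square feet; sells alcoholic beverages; sells secondhand or consigned goods → General Business License required.
(h) is a worker-owned cooperative (not: is a sole proprietorship); floor area 11,400 square feet ≥ 11,200 square feet; sells alcoholic beverages → Compliance Permit not required.

Compliance Registration, General Business License, Liquor Certificate, Standard Authorization, Trade Authorization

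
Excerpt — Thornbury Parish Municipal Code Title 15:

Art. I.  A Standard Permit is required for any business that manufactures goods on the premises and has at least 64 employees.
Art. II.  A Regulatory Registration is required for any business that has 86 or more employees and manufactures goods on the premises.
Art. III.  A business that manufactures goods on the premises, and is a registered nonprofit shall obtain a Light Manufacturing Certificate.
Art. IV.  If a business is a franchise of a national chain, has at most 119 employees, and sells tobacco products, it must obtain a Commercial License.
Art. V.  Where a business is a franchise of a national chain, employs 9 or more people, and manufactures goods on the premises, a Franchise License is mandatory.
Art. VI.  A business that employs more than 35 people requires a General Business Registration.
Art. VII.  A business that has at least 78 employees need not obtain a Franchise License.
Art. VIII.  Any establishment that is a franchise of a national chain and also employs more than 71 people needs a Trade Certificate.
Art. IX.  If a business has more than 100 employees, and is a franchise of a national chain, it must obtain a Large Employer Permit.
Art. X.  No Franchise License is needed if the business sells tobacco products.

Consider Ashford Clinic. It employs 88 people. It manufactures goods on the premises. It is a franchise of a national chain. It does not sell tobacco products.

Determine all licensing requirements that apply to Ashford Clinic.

Art. I. manufactures goods on the premises; employees 88 ≥ 64 → Standard Permit required.
Art. II. employees 88 ≥ 86; manufactures goods on the premises → Regulatory Registration required.
Art. III. manufactures goods on the premises; is a franchise of a national chain (not: is a registered nonprofit) → Light Manufacturing Certificate not required.
Art. IV. is a franchise of a national chain; employees 88 ≤ 119; does not sell tobacco products → Commercial License not required.
Art. V. is a franchise of a national chain; employees 88 ≥ 9; manufactures goods on the premises → Franchise License required.
Art. VI. employees 88 > 35 → General Business Registration required.
Art. VII. employees 88 ≥ 78 → exempt from Franchise License.
Art. VIII. is a franchise of a national chain; employees 88 > 71 → Trade Certificate required.
Art. IX. employees 88 ≤ 100; is a franchise of a national chain → Large Employer Permit not required.
Art. X. does not sell tobacco products → Franchise License exemption does not apply.

General Business Registration, Regulatory Registration, Standard Permit, Trade Certificate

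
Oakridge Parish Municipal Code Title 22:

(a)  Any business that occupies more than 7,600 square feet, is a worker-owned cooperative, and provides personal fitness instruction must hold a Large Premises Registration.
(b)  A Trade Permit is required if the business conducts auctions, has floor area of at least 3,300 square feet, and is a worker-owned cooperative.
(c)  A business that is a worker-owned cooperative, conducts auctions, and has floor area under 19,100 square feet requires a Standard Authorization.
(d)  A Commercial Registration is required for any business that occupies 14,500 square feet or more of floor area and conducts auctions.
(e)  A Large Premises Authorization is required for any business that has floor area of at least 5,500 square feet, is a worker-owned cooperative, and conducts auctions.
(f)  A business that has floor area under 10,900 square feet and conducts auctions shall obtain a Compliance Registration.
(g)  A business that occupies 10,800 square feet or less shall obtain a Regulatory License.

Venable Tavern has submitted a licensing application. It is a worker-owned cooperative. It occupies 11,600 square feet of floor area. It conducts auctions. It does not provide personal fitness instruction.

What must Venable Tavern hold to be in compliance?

Large Premises Authorization, Standard Authorization, Trade Permit

(a) floor area 11,600 square feet > 7,600 square feet; is a worker-owned cooperative; does not provide personal fitness instruction → Large Premises Registration not required.
(b) conducts auctions; floor area 11,600 square feet ≥ 3,300 square feet; is a worker-owned cooperative → Trade Permit required.
(c) is a worker-owned cooperative; conducts auctions; floor area 11,600 square feet < 19,100 square feet → Standard Authorization required.
(d) floor area 11,600 square feet < 14,500 square feet; conducts auctions → Commercial Registration not required.
(e) floor area 11,600 square feet ≥ 5,500 square feet; is a worker-owned cooperative; conducts auctions → Large Premises Authorization required.
(f) floor area 11,600 square feet ≥ 10,900 square feet; conducts auctions → Compliance Registration not required.
(g) floor area 11,600 square feet > 10,800 square feet → Regulatory License not required.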